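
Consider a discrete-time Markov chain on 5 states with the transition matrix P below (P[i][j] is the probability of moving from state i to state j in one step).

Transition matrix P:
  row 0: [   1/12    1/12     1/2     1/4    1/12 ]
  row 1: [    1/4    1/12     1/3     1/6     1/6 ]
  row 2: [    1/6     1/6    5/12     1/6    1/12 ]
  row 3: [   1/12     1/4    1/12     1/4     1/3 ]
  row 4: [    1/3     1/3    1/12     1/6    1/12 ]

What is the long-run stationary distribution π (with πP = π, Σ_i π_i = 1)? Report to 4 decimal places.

Balance equations π_j = Σ_i π_i·P[i][j]:
  π_0 = 1/12·π_0 + 1/4·π_1 + 1/6·π_2 + 1/12·π_3 + 1/3·π_4
  π_1 = 1/12·π_0 + 1/12·π_1 + 1/6·π_2 + 1/4·π_3 + 1/3·π_4
  π_2 = 1/2·π_0 + 1/3·π_1 + 5/12·π_2 + 1/12·π_3 + 1/12·π_4
  π_3 = 1/4·π_0 + 1/6·π_1 + 1/6·π_2 + 1/4·π_3 + 1/6·π_4
  normalize: π_0 + π_1 + π_2 + π_3 + π_4 = 1
Solving the linear system gives exactly π = [139/794, 991/5558, 3349/11116, 157/794, 1641/11116].

π = [0.1751, 0.1783, 0.3013, 0.1977, 0.1476]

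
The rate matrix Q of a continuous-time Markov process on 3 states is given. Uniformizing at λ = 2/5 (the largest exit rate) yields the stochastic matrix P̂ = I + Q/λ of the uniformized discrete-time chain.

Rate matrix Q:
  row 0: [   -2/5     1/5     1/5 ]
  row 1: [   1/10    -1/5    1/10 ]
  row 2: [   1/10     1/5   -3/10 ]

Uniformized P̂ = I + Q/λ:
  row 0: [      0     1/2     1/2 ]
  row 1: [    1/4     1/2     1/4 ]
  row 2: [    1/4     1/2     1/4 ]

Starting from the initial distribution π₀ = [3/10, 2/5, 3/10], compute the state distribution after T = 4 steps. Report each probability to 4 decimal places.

t=0: π = [0.3000, 0.4000, 0.3000]
t=1: π = [0.1750, 0.5000, 0.3250]
t=2: π = [0.2063, 0.5000, 0.2938]
t=3: π = [0.1984, 0.5000, 0.3016]
t=4: π = [0.2004, 0.5000, 0.2996]

π = [0.2004, 0.5000, 0.2996]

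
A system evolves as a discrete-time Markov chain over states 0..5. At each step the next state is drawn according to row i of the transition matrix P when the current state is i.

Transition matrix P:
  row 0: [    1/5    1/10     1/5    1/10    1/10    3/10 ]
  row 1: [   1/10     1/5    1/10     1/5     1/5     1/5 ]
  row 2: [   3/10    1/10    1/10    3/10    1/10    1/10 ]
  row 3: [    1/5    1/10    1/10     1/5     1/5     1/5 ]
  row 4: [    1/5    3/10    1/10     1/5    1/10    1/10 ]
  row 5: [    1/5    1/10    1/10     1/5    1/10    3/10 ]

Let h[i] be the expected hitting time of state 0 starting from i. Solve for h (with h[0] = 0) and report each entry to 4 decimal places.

First-step conditioning: h[0] = 0; for i ≠ 0, h[i] = 1 + Σ_k P[i][k]·h[k].
  h[1] = 1 + 1/5·h[1] + 1/10·h[2] + 1/5·h[3] + 1/5·h[4] + 1/5·h[5]
  h[2] = 1 + 1/10·h[1] + 1/10·h[2] + 3/10·h[3] + 1/10·h[4] + 1/10·h[5]
  h[3] = 1 + 1/10·h[1] + 1/10·h[2] + 1/5·h[3] + 1/5·h[4] + 1/5·h[5]
  h[4] = 1 + 3/10·h[1] + 1/10·h[2] + 1/5·h[3] + 1/10·h[4] + 1/10·h[5]
  h[5] = 1 + 1/10·h[1] + 1/10·h[2] + 1/5·h[3] + 1/10·h[4] + 3/10·h[5]
Solving the 5×5 linear system over states ≠ 0 gives exactly h = [0, 49000/8619, 2330/507, 14700/2873, 15000/2873, 44000/8619] (h[0] = 0 is the target).

h = [0.0000, 5.6851, 4.5957, 5.1166, 5.2210, 5.1050]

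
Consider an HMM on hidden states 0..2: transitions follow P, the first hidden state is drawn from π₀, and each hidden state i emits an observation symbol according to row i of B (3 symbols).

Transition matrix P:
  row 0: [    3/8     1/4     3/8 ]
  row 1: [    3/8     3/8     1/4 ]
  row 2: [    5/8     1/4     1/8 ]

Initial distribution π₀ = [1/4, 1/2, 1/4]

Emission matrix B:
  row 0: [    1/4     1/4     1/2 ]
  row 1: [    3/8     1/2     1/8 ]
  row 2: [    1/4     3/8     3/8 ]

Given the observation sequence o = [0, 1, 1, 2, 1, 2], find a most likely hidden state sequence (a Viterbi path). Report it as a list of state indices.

path = [1, 1, 1, 0, 2, 0]

t=0: δ = [6.250e-02, 1.875e-01, 6.250e-02]  (obs o_0=0)
t=1: δ = [1.758e-02, 3.516e-02, 1.758e-02]  ψ = [1, 1, 1]  (obs o_1=1)
t=2: δ = [3.296e-03, 6.592e-03, 3.296e-03]  ψ = [1, 1, 1]  (obs o_2=1)
t=3: δ = [1.236e-03, 3.090e-04, 6.180e-04]  ψ = [1, 1, 1]  (obs o_3=2)
t=4: δ = [1.159e-04, 1.545e-04, 1.738e-04]  ψ = [0, 0, 0]  (obs o_4=1)
t=5: δ = [5.431e-05, 7.242e-06, 1.629e-05]  ψ = [2, 1, 0]  (obs o_5=2)
backtrack: best end state = 0; path = [1, 1, 1, 0, 2, 0]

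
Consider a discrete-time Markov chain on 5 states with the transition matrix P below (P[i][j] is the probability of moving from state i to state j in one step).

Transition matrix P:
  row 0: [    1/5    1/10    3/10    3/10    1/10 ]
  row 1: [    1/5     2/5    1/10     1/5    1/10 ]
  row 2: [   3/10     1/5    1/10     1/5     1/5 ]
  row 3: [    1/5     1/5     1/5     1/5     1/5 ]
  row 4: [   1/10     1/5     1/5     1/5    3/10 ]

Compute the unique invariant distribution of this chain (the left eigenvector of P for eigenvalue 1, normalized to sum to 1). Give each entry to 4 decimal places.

Balance equations π_j = Σ_i π_i·P[i][j]:
  π_0 = 1/5·π_0 + 1/5·π_1 + 3/10·π_2 + 1/5·π_3 + 1/10·π_4
  π_1 = 1/10·π_0 + 2/5·π_1 + 1/5·π_2 + 1/5·π_3 + 1/5·π_4
  π_2 = 3/10·π_0 + 1/10·π_1 + 1/10·π_2 + 1/5·π_3 + 1/5·π_4
  π_3 = 3/10·π_0 + 1/5·π_1 + 1/5·π_2 + 1/5·π_3 + 1/5·π_4
  normalize: π_0 + π_1 + π_2 + π_3 + π_4 = 1
Solving the linear system gives exactly π = [778/3881, 873/3881, 697/3881, 854/3881, 679/3881].

π = [0.2005, 0.2249, 0.1796, 0.2200, 0.1750]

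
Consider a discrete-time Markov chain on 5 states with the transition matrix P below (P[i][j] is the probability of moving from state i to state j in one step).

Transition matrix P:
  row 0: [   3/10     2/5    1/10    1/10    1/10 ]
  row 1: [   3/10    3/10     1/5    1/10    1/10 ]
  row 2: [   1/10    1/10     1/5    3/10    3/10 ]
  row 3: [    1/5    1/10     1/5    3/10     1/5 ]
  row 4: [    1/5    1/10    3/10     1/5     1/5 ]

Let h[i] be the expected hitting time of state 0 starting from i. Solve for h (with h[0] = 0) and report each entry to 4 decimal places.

First-step conditioning: h[0] = 0; for i ≠ 0, h[i] = 1 + Σ_k P[i][k]·h[k].
  h[1] = 1 + 3/10·h[1] + 1/5·h[2] + 1/10·h[3] + 1/10·h[4]
  h[2] = 1 + 1/10·h[1] + 1/5·h[2] + 3/10·h[3] + 3/10·h[4]
  h[3] = 1 + 1/10·h[1] + 1/5·h[2] + 3/10·h[3] + 1/5·h[4]
  h[4] = 1 + 1/10·h[1] + 3/10·h[2] + 1/5·h[3] + 1/5·h[4]
Solving the 4×4 linear system over states ≠ 0 gives exactly h = [0, 1730/377, 2180/377, 1980/377, 2000/377] (h[0] = 0 is the target).

h = [0.0000, 4.5889, 5.7825, 5.2520, 5.3050]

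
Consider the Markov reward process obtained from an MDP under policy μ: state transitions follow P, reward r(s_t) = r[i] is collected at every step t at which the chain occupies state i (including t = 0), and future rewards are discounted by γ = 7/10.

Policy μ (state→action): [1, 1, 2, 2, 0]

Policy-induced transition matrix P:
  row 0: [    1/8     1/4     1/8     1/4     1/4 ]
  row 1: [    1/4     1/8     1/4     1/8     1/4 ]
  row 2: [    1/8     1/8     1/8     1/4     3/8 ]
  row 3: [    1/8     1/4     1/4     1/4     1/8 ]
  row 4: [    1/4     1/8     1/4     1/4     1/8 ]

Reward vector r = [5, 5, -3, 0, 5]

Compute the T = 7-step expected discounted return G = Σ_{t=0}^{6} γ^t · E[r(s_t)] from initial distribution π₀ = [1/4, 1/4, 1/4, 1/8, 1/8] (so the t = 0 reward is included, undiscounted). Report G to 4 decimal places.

t=0: π = [0.2500, 0.2500, 0.2500, 0.1250, 0.1250], E[r] = 2.3750, γ^t·E[r] = 2.375000, running G = 2.375000
t=1: π = [0.1719, 0.1719, 0.1875, 0.2188, 0.2500], E[r] = 2.4063, γ^t·E[r] = 1.684375, running G = 4.059375
t=2: π = [0.1777, 0.1738, 0.2051, 0.2285, 0.2148], E[r] = 2.2168, γ^t·E[r] = 1.086230, running G = 5.145605
t=3: π = [0.1736, 0.1758, 0.2021, 0.2283, 0.2202], E[r] = 2.2415, γ^t·E[r] = 0.768819, running G = 5.914425
t=4: π = [0.1745, 0.1752, 0.2030, 0.2280, 0.2192], E[r] = 2.2356, γ^t·E[r] = 0.536767, running G = 6.451191
t=5: π = [0.1743, 0.1753, 0.2028, 0.2281, 0.2195], E[r] = 2.2371, γ^t·E[r] = 0.375981, running G = 6.827173
t=6: π = [0.1743, 0.1753, 0.2029, 0.2281, 0.2194], E[r] = 2.2367, γ^t·E[r] = 0.263144, running G = 7.090316

G = 7.0903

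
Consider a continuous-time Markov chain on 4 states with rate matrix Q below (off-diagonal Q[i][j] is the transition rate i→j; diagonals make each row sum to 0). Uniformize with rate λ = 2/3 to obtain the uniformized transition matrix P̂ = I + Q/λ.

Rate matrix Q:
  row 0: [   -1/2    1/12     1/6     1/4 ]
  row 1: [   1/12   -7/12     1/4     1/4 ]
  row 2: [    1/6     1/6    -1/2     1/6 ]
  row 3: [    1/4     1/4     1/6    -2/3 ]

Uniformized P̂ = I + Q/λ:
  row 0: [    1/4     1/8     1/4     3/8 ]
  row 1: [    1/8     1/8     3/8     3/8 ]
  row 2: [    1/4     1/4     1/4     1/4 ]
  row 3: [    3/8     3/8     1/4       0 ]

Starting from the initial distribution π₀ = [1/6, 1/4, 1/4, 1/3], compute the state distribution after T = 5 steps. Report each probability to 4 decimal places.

t=0: π = [0.1667, 0.2500, 0.2500, 0.3333]
t=1: π = [0.2604, 0.2396, 0.2813, 0.2188]
t=2: π = [0.2474, 0.2148, 0.2799, 0.2578]
t=3: π = [0.2554, 0.2244, 0.2769, 0.2433]
t=4: π = [0.2524, 0.2204, 0.2781, 0.2491]
t=5: π = [0.2536, 0.2220, 0.2776, 0.2468]

π = [0.2536, 0.2220, 0.2776, 0.2468]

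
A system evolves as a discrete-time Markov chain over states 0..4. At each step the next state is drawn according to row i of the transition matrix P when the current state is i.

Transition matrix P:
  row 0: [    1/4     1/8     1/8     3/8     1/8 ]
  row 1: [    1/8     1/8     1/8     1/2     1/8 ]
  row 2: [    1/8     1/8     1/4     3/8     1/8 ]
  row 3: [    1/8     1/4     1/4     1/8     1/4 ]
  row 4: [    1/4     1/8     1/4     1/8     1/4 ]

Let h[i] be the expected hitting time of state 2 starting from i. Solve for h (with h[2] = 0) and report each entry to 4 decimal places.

First-step conditioning: h[2] = 0; for i ≠ 2, h[i] = 1 + Σ_k P[i][k]·h[k].
  h[0] = 1 + 1/4·h[0] + 1/8·h[1] + 3/8·h[3] + 1/8·h[4]
  h[1] = 1 + 1/8·h[0] + 1/8·h[1] + 1/2·h[3] + 1/8·h[4]
  h[3] = 1 + 1/8·h[0] + 1/4·h[1] + 1/8·h[3] + 1/4·h[4]
  h[4] = 1 + 1/4·h[0] + 1/8·h[1] + 1/8·h[3] + 1/4·h[4]
Solving the 4×4 linear system over states ≠ 2 gives exactly h = [569/104, 561/104, 0, 505/104, 253/52] (h[2] = 0 is the target).

h = [5.4712, 5.3942, 0.0000, 4.8558, 4.8654]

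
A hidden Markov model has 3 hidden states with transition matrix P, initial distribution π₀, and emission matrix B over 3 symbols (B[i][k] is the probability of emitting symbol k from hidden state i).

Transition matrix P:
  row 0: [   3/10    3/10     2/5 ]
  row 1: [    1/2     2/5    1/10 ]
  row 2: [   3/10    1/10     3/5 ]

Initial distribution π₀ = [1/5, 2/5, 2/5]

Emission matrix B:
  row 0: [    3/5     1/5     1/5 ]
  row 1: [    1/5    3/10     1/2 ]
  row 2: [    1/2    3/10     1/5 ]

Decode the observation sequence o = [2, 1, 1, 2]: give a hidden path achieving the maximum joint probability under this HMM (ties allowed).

t=0: δ = [4.000e-02, 2.000e-01, 8.000e-02]  (obs o_0=2)
t=1: δ = [2.000e-02, 2.400e-02, 1.440e-02]  ψ = [1, 1, 2]  (obs o_1=1)
t=2: δ = [2.400e-03, 2.880e-03, 2.592e-03]  ψ = [1, 1, 2]  (obs o_2=1)
t=3: δ = [2.880e-04, 5.760e-04, 3.110e-04]  ψ = [1, 1, 2]  (obs o_3=2)
backtrack: best end state = 1; path = [1, 1, 1, 1]

path = [1, 1, 1, 1]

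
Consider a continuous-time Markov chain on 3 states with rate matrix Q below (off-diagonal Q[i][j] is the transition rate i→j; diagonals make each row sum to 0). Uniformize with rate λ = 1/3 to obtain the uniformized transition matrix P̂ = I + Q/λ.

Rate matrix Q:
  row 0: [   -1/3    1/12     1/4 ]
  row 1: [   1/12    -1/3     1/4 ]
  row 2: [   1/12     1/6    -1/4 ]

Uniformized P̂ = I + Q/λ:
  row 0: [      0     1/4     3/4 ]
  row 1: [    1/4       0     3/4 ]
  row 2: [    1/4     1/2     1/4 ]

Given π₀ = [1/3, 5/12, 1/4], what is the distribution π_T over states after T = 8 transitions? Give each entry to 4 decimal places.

t=0: π = [0.3333, 0.4167, 0.2500]
t=1: π = [0.1667, 0.2083, 0.6250]
t=2: π = [0.2083, 0.3542, 0.4375]
t=3: π = [0.1979, 0.2708, 0.5313]
t=4: π = [0.2005, 0.3151, 0.4844]
t=5: π = [0.1999, 0.2923, 0.5078]
t=6: π = [0.2000, 0.3039, 0.4961]
t=7: π = [0.2000, 0.2981, 0.5020]
t=8: π = [0.2000, 0.3010, 0.4990]

π = [0.2000, 0.3010, 0.4990]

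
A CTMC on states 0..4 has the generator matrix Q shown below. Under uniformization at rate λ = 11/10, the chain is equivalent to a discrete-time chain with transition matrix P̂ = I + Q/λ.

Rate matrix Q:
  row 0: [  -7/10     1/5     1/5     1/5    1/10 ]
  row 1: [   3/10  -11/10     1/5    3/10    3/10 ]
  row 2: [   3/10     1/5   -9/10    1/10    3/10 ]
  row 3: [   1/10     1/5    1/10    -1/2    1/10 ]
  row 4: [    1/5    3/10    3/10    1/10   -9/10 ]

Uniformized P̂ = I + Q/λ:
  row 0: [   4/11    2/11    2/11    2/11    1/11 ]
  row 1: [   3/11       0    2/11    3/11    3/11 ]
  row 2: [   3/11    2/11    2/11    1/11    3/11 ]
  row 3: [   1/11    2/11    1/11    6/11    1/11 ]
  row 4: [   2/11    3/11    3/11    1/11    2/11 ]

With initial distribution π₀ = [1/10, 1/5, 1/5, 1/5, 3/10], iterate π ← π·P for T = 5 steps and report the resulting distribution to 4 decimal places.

π = [0.2316, 0.1668, 0.1737, 0.2597, 0.1682]

t=0: π = [0.1000, 0.2000, 0.2000, 0.2000, 0.3000]
t=1: π = [0.2182, 0.1727, 0.1909, 0.2273, 0.1909]
t=2: π = [0.2339, 0.1678, 0.1785, 0.2455, 0.1744]
t=3: π = [0.2335, 0.1672, 0.1754, 0.2542, 0.1697]
t=4: π = [0.2323, 0.1669, 0.1741, 0.2581, 0.1686]
t=5: π = [0.2316, 0.1668, 0.1737, 0.2597, 0.1682]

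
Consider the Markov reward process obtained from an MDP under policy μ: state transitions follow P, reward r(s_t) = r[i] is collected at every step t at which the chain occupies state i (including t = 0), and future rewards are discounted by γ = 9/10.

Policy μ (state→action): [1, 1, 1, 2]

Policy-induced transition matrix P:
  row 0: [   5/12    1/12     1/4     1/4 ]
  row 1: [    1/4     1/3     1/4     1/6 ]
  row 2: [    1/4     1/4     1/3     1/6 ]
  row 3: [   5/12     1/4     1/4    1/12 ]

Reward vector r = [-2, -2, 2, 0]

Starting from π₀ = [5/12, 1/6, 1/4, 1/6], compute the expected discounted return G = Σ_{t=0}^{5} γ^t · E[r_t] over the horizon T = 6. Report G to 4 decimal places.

G = -2.6851

t=0: π = [0.4167, 0.1667, 0.2500, 0.1667], E[r] = -0.6667, γ^t·E[r] = -0.666667, running G = -0.666667
t=1: π = [0.3472, 0.1944, 0.2708, 0.1875], E[r] = -0.5417, γ^t·E[r] = -0.487500, running G = -1.154167
t=2: π = [0.3391, 0.2083, 0.2726, 0.1800], E[r] = -0.5498, γ^t·E[r] = -0.445313, running G = -1.599479
t=3: π = [0.3365, 0.2108, 0.2727, 0.1799], E[r] = -0.5493, γ^t·E[r] = -0.400430, running G = -1.999909
t=4: π = [0.3361, 0.2115, 0.2727, 0.1797], E[r] = -0.5497, γ^t·E[r] = -0.360635, running G = -2.360543
t=5: π = [0.3360, 0.2116, 0.2727, 0.1797], E[r] = -0.5497, γ^t·E[r] = -0.324591, running G = -2.685135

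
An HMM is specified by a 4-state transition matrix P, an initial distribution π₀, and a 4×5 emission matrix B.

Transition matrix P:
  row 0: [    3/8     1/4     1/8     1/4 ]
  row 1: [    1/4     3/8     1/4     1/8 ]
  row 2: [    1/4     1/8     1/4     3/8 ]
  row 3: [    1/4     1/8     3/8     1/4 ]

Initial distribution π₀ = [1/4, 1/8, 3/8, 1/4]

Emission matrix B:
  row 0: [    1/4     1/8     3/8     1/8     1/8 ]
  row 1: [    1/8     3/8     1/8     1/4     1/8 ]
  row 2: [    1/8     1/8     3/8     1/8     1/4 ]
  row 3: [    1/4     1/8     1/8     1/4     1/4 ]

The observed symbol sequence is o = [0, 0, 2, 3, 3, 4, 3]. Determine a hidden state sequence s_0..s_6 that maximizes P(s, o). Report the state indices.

t=0: δ = [6.250e-02, 1.562e-02, 4.688e-02, 6.250e-02]  (obs o_0=0)
t=1: δ = [5.859e-03, 1.953e-03, 2.930e-03, 4.395e-03]  ψ = [0, 0, 3, 2]  (obs o_1=0)
t=2: δ = [8.240e-04, 1.831e-04, 6.180e-04, 1.831e-04]  ψ = [0, 0, 3, 0]  (obs o_2=2)
t=3: δ = [3.862e-05, 5.150e-05, 1.931e-05, 5.794e-05]  ψ = [0, 0, 2, 2]  (obs o_3=3)
t=4: δ = [1.810e-06, 4.828e-06, 2.716e-06, 3.621e-06]  ψ = [0, 1, 3, 3]  (obs o_4=3)
t=5: δ = [1.509e-07, 2.263e-07, 3.395e-07, 2.546e-07]  ψ = [1, 1, 3, 2]  (obs o_5=4)
t=6: δ = [1.061e-08, 2.122e-08, 1.193e-08, 3.183e-08]  ψ = [2, 1, 3, 2]  (obs o_6=3)
backtrack: best end state = 3; path = [2, 3, 2, 3, 3, 2, 3]

path = [2, 3, 2, 3, 3, 2, 3]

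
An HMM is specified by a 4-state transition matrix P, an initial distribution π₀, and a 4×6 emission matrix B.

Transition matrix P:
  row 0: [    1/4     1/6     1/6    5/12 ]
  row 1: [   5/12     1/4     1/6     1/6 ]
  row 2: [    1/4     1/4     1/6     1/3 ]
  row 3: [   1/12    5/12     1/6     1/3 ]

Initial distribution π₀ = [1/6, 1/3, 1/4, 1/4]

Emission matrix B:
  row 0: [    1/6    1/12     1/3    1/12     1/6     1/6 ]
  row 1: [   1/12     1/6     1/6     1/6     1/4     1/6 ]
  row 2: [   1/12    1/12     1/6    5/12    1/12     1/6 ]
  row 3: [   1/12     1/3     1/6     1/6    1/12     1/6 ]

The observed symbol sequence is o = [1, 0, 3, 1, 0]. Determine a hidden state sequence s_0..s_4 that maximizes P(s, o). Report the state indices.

t=0: δ = [1.389e-02, 5.556e-02, 2.083e-02, 8.333e-02]  (obs o_0=1)
t=1: δ = [3.858e-03, 2.894e-03, 1.157e-03, 2.315e-03]  ψ = [1, 3, 3, 3]  (obs o_1=0)
t=2: δ = [1.005e-04, 1.608e-04, 2.679e-04, 2.679e-04]  ψ = [1, 3, 0, 0]  (obs o_2=3)
t=3: δ = [5.582e-06, 1.861e-05, 3.721e-06, 2.977e-05]  ψ = [1, 3, 2, 2]  (obs o_3=1)
t=4: δ = [1.292e-06, 1.034e-06, 4.135e-07, 8.269e-07]  ψ = [1, 3, 3, 3]  (obs o_4=0)
backtrack: best end state = 0; path = [1, 0, 3, 1, 0]

path = [1, 0, 3, 1, 0]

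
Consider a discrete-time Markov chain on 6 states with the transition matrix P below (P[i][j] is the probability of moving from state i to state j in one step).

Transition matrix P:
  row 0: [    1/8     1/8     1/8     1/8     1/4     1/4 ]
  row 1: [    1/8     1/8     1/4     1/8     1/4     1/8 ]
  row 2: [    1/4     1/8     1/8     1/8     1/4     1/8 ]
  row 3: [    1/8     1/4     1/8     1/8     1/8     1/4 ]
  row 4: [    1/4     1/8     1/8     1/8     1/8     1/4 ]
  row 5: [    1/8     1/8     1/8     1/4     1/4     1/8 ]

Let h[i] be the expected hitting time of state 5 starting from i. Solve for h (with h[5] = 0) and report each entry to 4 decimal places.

First-step conditioning: h[5] = 0; for i ≠ 5, h[i] = 1 + Σ_k P[i][k]·h[k].
  h[0] = 1 + 1/8·h[0] + 1/8·h[1] + 1/8·h[2] + 1/8·h[3] + 1/4·h[4]
  h[1] = 1 + 1/8·h[0] + 1/8·h[1] + 1/4·h[2] + 1/8·h[3] + 1/4·h[4]
  h[2] = 1 + 1/4·h[0] + 1/8·h[1] + 1/8·h[2] + 1/8·h[3] + 1/4·h[4]
  h[3] = 1 + 1/8·h[0] + 1/4·h[1] + 1/8·h[2] + 1/8·h[3] + 1/8·h[4]
  h[4] = 1 + 1/4·h[0] + 1/8·h[1] + 1/8·h[2] + 1/8·h[3] + 1/8·h[4]
Solving the 5×5 linear system over states ≠ 5 gives exactly h = [4096/879, 4672/879, 1536/293, 4168/879, 4096/879, 0] (h[5] = 0 is the target).

h = [4.6598, 5.3151, 5.2423, 4.7418, 4.6598, 0.0000]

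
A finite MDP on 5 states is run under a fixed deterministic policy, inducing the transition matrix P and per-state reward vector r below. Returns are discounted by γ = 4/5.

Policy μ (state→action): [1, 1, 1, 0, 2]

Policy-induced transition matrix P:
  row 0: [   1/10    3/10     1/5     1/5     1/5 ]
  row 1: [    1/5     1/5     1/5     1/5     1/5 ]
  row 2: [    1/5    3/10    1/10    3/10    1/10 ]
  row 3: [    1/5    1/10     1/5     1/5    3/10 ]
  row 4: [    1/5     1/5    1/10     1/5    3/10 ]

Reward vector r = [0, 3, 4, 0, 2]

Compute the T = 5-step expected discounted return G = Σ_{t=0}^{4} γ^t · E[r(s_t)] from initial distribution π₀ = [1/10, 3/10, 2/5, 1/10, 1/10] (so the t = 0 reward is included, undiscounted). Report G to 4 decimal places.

t=0: π = [0.1000, 0.3000, 0.4000, 0.1000, 0.1000], E[r] = 2.7000, γ^t·E[r] = 2.700000, running G = 2.700000
t=1: π = [0.1900, 0.2400, 0.1500, 0.2400, 0.1800], E[r] = 1.6800, γ^t·E[r] = 1.344000, running G = 4.044000
t=2: π = [0.1810, 0.2100, 0.1670, 0.2150, 0.2270], E[r] = 1.7520, γ^t·E[r] = 1.121280, running G = 5.165280
t=3: π = [0.1819, 0.2133, 0.1606, 0.2167, 0.2275], E[r] = 1.7373, γ^t·E[r] = 0.889498, running G = 6.054778
t=4: π = [0.1818, 0.2126, 0.1612, 0.2161, 0.2284], E[r] = 1.7392, γ^t·E[r] = 0.712385, running G = 6.767162

G = 6.7672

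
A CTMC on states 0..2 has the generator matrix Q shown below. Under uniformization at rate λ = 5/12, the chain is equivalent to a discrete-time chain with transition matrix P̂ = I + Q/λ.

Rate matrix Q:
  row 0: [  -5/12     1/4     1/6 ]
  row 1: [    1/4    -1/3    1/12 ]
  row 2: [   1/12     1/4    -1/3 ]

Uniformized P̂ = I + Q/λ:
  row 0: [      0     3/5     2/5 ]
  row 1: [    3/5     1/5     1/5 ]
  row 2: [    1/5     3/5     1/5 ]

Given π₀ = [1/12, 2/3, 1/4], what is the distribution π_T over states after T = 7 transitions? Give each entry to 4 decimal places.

t=0: π = [0.0833, 0.6667, 0.2500]
t=1: π = [0.4500, 0.3333, 0.2167]
t=2: π = [0.2433, 0.4667, 0.2900]
t=3: π = [0.3380, 0.4133, 0.2487]
t=4: π = [0.2977, 0.4347, 0.2676]
t=5: π = [0.3143, 0.4261, 0.2595]
t=6: π = [0.3076, 0.4295, 0.2629]
t=7: π = [0.3103, 0.4282, 0.2615]

π = [0.3103, 0.4282, 0.2615]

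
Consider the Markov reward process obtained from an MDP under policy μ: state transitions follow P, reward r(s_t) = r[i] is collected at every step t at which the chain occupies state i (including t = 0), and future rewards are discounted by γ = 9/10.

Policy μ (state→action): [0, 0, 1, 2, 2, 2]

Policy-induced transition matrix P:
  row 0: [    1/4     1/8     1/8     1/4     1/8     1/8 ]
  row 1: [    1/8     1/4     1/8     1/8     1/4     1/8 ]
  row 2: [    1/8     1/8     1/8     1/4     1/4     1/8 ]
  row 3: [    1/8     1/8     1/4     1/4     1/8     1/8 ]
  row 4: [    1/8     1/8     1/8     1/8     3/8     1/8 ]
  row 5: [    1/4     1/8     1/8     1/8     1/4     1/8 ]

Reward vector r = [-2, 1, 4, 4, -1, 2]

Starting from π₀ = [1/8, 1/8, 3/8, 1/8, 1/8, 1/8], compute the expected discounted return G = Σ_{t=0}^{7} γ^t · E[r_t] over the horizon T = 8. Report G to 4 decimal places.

t=0: π = [0.1250, 0.1250, 0.3750, 0.1250, 0.1250, 0.1250], E[r] = 2.0000, γ^t·E[r] = 2.000000, running G = 2.000000
t=1: π = [0.1563, 0.1406, 0.1406, 0.2031, 0.2344, 0.1250], E[r] = 1.2188, γ^t·E[r] = 1.096875, running G = 3.096875
t=2: π = [0.1602, 0.1426, 0.1504, 0.1875, 0.2344, 0.1250], E[r] = 1.1895, γ^t·E[r] = 0.963457, running G = 4.060332
t=3: π = [0.1606, 0.1428, 0.1484, 0.1873, 0.2358, 0.1250], E[r] = 1.1785, γ^t·E[r] = 0.859102, running G = 4.919434
t=4: π = [0.1607, 0.1429, 0.1484, 0.1870, 0.2360, 0.1250], E[r] = 1.1772, γ^t·E[r] = 0.772391, running G = 5.691825
t=5: π = [0.1607, 0.1429, 0.1484, 0.1870, 0.2360, 0.1250], E[r] = 1.1770, γ^t·E[r] = 0.695006, running G = 6.386831
t=6: π = [0.1607, 0.1429, 0.1484, 0.1870, 0.2360, 0.1250], E[r] = 1.1770, γ^t·E[r] = 0.625484, running G = 7.012315
t=7: π = [0.1607, 0.1429, 0.1484, 0.1870, 0.2360, 0.1250], E[r] = 1.1769, γ^t·E[r] = 0.562931, running G = 7.575246

G = 7.5752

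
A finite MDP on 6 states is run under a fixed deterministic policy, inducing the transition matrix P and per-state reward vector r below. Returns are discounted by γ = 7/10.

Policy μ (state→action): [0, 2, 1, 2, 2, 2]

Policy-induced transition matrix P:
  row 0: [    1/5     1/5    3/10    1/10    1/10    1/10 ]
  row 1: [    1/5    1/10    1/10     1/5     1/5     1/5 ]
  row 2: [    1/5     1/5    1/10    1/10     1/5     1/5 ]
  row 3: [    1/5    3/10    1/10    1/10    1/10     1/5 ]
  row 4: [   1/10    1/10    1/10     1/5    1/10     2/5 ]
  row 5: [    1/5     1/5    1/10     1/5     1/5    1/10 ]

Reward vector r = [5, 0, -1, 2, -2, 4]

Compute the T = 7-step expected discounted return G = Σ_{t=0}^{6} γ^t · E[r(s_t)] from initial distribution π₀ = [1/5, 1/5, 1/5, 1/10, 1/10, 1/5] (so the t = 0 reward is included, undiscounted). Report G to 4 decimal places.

t=0: π = [0.2000, 0.2000, 0.2000, 0.1000, 0.1000, 0.2000], E[r] = 1.6000, γ^t·E[r] = 1.600000, running G = 1.600000
t=1: π = [0.1900, 0.1800, 0.1400, 0.1500, 0.1600, 0.1800], E[r] = 1.5100, γ^t·E[r] = 1.057000, running G = 2.657000
t=2: π = [0.1840, 0.1810, 0.1380, 0.1520, 0.1500, 0.1950], E[r] = 1.5660, γ^t·E[r] = 0.767340, running G = 3.424340
t=3: π = [0.1850, 0.1821, 0.1368, 0.1526, 0.1514, 0.1921], E[r] = 1.5590, γ^t·E[r] = 0.534737, running G = 3.959077
t=4: π = [0.1849, 0.1819, 0.1370, 0.1526, 0.1511, 0.1926], E[r] = 1.5605, γ^t·E[r] = 0.374676, running G = 4.333753
t=5: π = [0.1849, 0.1820, 0.1370, 0.1526, 0.1511, 0.1925], E[r] = 1.5602, γ^t·E[r] = 0.262224, running G = 4.595977
t=6: π = [0.1849, 0.1819, 0.1370, 0.1526, 0.1511, 0.1925], E[r] = 1.5603, γ^t·E[r] = 0.183562, running G = 4.779539

G = 4.7795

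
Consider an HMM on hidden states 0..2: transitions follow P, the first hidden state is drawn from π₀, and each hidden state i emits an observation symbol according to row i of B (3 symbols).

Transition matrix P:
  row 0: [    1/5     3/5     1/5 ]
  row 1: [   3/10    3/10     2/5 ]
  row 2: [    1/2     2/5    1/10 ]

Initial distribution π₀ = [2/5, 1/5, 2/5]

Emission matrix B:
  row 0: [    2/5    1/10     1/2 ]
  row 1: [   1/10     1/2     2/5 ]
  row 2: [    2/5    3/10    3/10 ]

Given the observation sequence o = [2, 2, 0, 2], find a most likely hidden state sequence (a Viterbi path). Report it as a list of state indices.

t=0: δ = [2.000e-01, 8.000e-02, 1.200e-01]  (obs o_0=2)
t=1: δ = [3.000e-02, 4.800e-02, 1.200e-02]  ψ = [2, 0, 0]  (obs o_1=2)
t=2: δ = [5.760e-03, 1.800e-03, 7.680e-03]  ψ = [1, 0, 1]  (obs o_2=0)
t=3: δ = [1.920e-03, 1.382e-03, 3.456e-04]  ψ = [2, 0, 0]  (obs o_3=2)
backtrack: best end state = 0; path = [0, 1, 2, 0]

path = [0, 1, 2, 0]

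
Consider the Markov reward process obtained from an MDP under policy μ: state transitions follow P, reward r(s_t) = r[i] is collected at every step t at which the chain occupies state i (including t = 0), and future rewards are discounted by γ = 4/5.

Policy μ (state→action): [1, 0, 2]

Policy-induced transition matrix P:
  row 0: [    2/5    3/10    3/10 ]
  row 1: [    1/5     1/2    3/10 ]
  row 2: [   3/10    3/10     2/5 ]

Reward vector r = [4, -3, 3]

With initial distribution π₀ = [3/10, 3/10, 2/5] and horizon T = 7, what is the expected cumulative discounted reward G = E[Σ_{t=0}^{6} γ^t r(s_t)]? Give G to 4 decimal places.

G = 4.6686

t=0: π = [0.3000, 0.3000, 0.4000], E[r] = 1.5000, γ^t·E[r] = 1.500000, running G = 1.500000
t=1: π = [0.3000, 0.3600, 0.3400], E[r] = 1.1400, γ^t·E[r] = 0.912000, running G = 2.412000
t=2: π = [0.2940, 0.3720, 0.3340], E[r] = 1.0620, γ^t·E[r] = 0.679680, running G = 3.091680
t=3: π = [0.2922, 0.3744, 0.3334], E[r] = 1.0458, γ^t·E[r] = 0.535450, running G = 3.627130
t=4: π = [0.2918, 0.3749, 0.3333], E[r] = 1.0425, γ^t·E[r] = 0.427008, running G = 4.054138
t=5: π = [0.2917, 0.3750, 0.3333], E[r] = 1.0418, γ^t·E[r] = 0.341388, running G = 4.395526
t=6: π = [0.2917, 0.3750, 0.3333], E[r] = 1.0417, γ^t·E[r] = 0.273075, running G = 4.668601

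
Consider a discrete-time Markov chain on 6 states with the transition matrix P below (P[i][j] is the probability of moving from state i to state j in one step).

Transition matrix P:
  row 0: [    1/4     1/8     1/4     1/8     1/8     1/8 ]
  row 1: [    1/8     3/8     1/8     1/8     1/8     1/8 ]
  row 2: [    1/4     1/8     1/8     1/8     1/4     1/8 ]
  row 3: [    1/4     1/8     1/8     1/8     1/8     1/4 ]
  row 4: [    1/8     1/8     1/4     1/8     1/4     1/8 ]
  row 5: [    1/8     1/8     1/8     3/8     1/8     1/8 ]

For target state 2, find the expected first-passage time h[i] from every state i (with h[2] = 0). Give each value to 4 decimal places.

First-step conditioning: h[2] = 0; for i ≠ 2, h[i] = 1 + Σ_k P[i][k]·h[k].
  h[0] = 1 + 1/4·h[0] + 1/8·h[1] + 1/8·h[3] + 1/8·h[4] + 1/8·h[5]
  h[1] = 1 + 1/8·h[0] + 3/8·h[1] + 1/8·h[3] + 1/8·h[4] + 1/8·h[5]
  h[3] = 1 + 1/4·h[0] + 1/8·h[1] + 1/8·h[3] + 1/8·h[4] + 1/4·h[5]
  h[4] = 1 + 1/8·h[0] + 1/8·h[1] + 1/8·h[3] + 1/4·h[4] + 1/8·h[5]
  h[5] = 1 + 1/8·h[0] + 1/8·h[1] + 3/8·h[3] + 1/8·h[4] + 1/8·h[5]
Solving the 5×5 linear system over states ≠ 2 gives exactly h = [372/71, 434/71, 0, 6, 372/71, 432/71] (h[2] = 0 is the target).

h = [5.2394, 6.1127, 0.0000, 6.0000, 5.2394, 6.0845]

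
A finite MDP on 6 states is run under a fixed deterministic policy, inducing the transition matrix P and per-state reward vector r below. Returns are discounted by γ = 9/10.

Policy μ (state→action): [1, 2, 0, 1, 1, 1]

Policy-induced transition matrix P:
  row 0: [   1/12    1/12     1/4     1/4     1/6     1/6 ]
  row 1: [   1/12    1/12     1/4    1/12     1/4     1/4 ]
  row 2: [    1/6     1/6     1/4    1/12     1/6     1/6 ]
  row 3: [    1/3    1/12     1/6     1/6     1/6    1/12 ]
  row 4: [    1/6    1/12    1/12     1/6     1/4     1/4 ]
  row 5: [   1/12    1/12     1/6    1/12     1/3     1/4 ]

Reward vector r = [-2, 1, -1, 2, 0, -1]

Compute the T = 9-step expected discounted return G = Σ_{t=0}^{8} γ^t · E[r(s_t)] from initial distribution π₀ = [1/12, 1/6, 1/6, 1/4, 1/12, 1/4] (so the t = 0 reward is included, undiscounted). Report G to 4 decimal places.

G = -1.5552

t=0: π = [0.0833, 0.1667, 0.1667, 0.2500, 0.0833, 0.2500], E[r] = 0.0833, γ^t·E[r] = 0.083333, running G = 0.083333
t=1: π = [0.1667, 0.0972, 0.1944, 0.1250, 0.2292, 0.1875], E[r] = -0.3681, γ^t·E[r] = -0.331250, running G = -0.247917
t=2: π = [0.1499, 0.0995, 0.1858, 0.1406, 0.2251, 0.1991], E[r] = -0.3038, γ^t·E[r] = -0.246094, running G = -0.494010
t=3: π = [0.1527, 0.0988, 0.1842, 0.1388, 0.2269, 0.1986], E[r] = -0.3118, γ^t·E[r] = -0.227320, running G = -0.721331
t=4: π = [0.1523, 0.0987, 0.1841, 0.1393, 0.2269, 0.1988], E[r] = -0.3102, γ^t·E[r] = -0.203542, running G = -0.924872
t=5: π = [0.1524, 0.0987, 0.1840, 0.1392, 0.2269, 0.1988], E[r] = -0.3104, γ^t·E[r] = -0.183309, running G = -1.108181
t=6: π = [0.1524, 0.0987, 0.1840, 0.1392, 0.2269, 0.1988], E[r] = -0.3104, γ^t·E[r] = -0.164951, running G = -1.273132
t=7: π = [0.1524, 0.0987, 0.1840, 0.1392, 0.2269, 0.1988], E[r] = -0.3104, γ^t·E[r] = -0.148459, running G = -1.421592
t=8: π = [0.1524, 0.0987, 0.1840, 0.1392, 0.2269, 0.1988], E[r] = -0.3104, γ^t·E[r] = -0.133613, running G = -1.555205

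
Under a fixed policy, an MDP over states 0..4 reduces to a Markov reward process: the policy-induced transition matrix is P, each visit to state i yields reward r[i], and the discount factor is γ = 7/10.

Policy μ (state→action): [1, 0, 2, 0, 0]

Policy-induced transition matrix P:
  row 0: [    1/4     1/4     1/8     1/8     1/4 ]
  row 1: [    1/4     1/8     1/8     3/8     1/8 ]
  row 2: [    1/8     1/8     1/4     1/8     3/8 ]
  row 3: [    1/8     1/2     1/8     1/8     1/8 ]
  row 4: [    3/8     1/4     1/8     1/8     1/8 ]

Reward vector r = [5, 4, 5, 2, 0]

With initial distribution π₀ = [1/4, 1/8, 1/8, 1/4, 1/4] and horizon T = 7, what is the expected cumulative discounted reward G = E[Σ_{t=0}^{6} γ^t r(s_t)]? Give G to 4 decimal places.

G = 9.5945

t=0: π = [0.2500, 0.1250, 0.1250, 0.2500, 0.2500], E[r] = 2.8750, γ^t·E[r] = 2.875000, running G = 2.875000
t=1: π = [0.2344, 0.2813, 0.1406, 0.1563, 0.1875], E[r] = 3.3125, γ^t·E[r] = 2.318750, running G = 5.193750
t=2: π = [0.2363, 0.2363, 0.1426, 0.1953, 0.1895], E[r] = 3.2305, γ^t·E[r] = 1.582930, running G = 6.776680
t=3: π = [0.2314, 0.2515, 0.1428, 0.1841, 0.1902], E[r] = 3.2454, γ^t·E[r] = 1.113159, running G = 7.889839
t=4: π = [0.2329, 0.2467, 0.1429, 0.1879, 0.1896], E[r] = 3.2415, γ^t·E[r] = 0.778281, running G = 8.668119
t=5: π = [0.2324, 0.2483, 0.1429, 0.1867, 0.1898], E[r] = 3.2425, γ^t·E[r] = 0.544975, running G = 9.213094
t=6: π = [0.2325, 0.2478, 0.1429, 0.1871, 0.1898], E[r] = 3.2422, γ^t·E[r] = 0.381444, running G = 9.594538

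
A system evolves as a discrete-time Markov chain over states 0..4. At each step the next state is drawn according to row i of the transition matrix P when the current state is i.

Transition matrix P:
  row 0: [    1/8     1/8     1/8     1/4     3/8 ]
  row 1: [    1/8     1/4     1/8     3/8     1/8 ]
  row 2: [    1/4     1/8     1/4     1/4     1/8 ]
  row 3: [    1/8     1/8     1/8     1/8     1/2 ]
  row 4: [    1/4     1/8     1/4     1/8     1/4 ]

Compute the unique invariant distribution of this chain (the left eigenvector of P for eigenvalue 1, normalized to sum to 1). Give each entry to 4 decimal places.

π = [0.1834, 0.1429, 0.1834, 0.2066, 0.2838]

Balance equations π_j = Σ_i π_i·P[i][j]:
  π_0 = 1/8·π_0 + 1/8·π_1 + 1/4·π_2 + 1/8·π_3 + 1/4·π_4
  π_1 = 1/8·π_0 + 1/4·π_1 + 1/8·π_2 + 1/8·π_3 + 1/8·π_4
  π_2 = 1/8·π_0 + 1/8·π_1 + 1/4·π_2 + 1/8·π_3 + 1/4·π_4
  π_3 = 1/4·π_0 + 3/8·π_1 + 1/4·π_2 + 1/8·π_3 + 1/8·π_4
  normalize: π_0 + π_1 + π_2 + π_3 + π_4 = 1
Solving the linear system gives exactly π = [95/518, 1/7, 95/518, 107/518, 21/74].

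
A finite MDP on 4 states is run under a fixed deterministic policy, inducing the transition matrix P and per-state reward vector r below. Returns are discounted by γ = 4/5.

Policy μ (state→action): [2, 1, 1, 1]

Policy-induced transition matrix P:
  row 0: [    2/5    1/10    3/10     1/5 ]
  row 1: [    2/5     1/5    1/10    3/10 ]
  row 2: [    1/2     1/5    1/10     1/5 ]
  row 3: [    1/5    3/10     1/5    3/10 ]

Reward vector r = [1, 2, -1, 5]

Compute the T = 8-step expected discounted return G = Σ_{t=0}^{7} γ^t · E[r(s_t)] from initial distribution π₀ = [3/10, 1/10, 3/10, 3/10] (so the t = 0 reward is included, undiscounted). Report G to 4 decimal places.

t=0: π = [0.3000, 0.1000, 0.3000, 0.3000], E[r] = 1.7000, γ^t·E[r] = 1.700000, running G = 1.700000
t=1: π = [0.3700, 0.2000, 0.1900, 0.2400], E[r] = 1.7800, γ^t·E[r] = 1.424000, running G = 3.124000
t=2: π = [0.3710, 0.1870, 0.1980, 0.2440], E[r] = 1.7670, γ^t·E[r] = 1.130880, running G = 4.254880
t=3: π = [0.3710, 0.1873, 0.1986, 0.2431], E[r] = 1.7625, γ^t·E[r] = 0.902400, running G = 5.157280
t=4: π = [0.3712, 0.1872, 0.1985, 0.2430], E[r] = 1.7624, γ^t·E[r] = 0.721859, running G = 5.879139
t=5: π = [0.3712, 0.1872, 0.1986, 0.2430], E[r] = 1.7622, γ^t·E[r] = 0.577430, running G = 6.456568
t=6: π = [0.3713, 0.1872, 0.1986, 0.2430], E[r] = 1.7622, γ^t·E[r] = 0.461939, running G = 6.918508
t=7: π = [0.3713, 0.1872, 0.1986, 0.2430], E[r] = 1.7622, γ^t·E[r] = 0.369550, running G = 7.288058

G = 7.2881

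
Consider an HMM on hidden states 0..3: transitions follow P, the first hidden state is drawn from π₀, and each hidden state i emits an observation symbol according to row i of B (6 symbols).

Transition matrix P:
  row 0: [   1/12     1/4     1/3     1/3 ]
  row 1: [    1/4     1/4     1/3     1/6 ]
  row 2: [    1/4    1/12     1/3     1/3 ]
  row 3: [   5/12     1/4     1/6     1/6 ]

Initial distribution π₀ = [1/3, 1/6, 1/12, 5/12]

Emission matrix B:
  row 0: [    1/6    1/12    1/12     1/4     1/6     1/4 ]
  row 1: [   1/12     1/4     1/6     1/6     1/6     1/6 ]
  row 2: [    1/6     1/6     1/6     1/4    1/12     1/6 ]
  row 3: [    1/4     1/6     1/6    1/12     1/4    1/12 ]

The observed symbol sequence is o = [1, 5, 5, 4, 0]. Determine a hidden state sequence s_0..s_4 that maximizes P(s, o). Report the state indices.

t=0: δ = [2.778e-02, 4.167e-02, 1.389e-02, 6.944e-02]  (obs o_0=1)
t=1: δ = [7.234e-03, 2.894e-03, 2.315e-03, 9.645e-04]  ψ = [3, 3, 1, 3]  (obs o_1=5)
t=2: δ = [1.808e-04, 3.014e-04, 4.019e-04, 2.009e-04]  ψ = [1, 0, 0, 0]  (obs o_2=5)
t=3: δ = [1.674e-05, 1.256e-05, 1.116e-05, 3.349e-05]  ψ = [2, 1, 2, 2]  (obs o_3=4)
t=4: δ = [2.326e-06, 6.977e-07, 9.303e-07, 1.395e-06]  ψ = [3, 3, 0, 0]  (obs o_4=0)
backtrack: best end state = 0; path = [3, 0, 2, 3, 0]

path = [3, 0, 2, 3, 0]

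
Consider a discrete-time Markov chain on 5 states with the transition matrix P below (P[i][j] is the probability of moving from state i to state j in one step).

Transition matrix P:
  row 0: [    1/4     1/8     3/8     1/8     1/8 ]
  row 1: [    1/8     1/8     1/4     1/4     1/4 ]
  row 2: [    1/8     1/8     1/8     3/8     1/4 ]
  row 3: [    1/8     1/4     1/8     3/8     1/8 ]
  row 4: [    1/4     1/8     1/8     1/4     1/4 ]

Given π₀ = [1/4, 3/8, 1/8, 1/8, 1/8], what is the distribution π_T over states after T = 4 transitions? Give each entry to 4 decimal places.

π = [0.1704, 0.1610, 0.1879, 0.2880, 0.1926]

t=0: π = [0.2500, 0.3750, 0.1250, 0.1250, 0.1250]
t=1: π = [0.1719, 0.1406, 0.2344, 0.2500, 0.2031]
t=2: π = [0.1719, 0.1563, 0.1855, 0.2891, 0.1973]
t=3: π = [0.1711, 0.1611, 0.1875, 0.2878, 0.1924]
t=4: π = [0.1704, 0.1610, 0.1879, 0.2880, 0.1926]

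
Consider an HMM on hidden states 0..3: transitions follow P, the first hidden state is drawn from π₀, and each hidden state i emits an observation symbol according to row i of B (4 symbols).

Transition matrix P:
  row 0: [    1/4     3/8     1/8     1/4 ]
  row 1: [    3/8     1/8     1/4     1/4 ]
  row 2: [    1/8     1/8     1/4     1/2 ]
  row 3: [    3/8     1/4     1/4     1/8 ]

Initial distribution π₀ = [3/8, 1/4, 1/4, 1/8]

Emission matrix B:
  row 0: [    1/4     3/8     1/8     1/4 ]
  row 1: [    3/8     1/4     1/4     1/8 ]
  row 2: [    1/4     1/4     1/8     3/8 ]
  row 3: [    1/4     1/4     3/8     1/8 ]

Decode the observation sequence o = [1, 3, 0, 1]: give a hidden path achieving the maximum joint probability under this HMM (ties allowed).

t=0: δ = [1.406e-01, 6.250e-02, 6.250e-02, 3.125e-02]  (obs o_0=1)
t=1: δ = [8.789e-03, 6.592e-03, 6.592e-03, 4.395e-03]  ψ = [0, 0, 0, 0]  (obs o_1=3)
t=2: δ = [6.180e-04, 1.236e-03, 4.120e-04, 8.240e-04]  ψ = [1, 0, 1, 2]  (obs o_2=0)
t=3: δ = [1.738e-04, 5.794e-05, 7.725e-05, 7.725e-05]  ψ = [1, 0, 1, 1]  (obs o_3=1)
backtrack: best end state = 0; path = [0, 0, 1, 0]

path = [0, 0, 1, 0]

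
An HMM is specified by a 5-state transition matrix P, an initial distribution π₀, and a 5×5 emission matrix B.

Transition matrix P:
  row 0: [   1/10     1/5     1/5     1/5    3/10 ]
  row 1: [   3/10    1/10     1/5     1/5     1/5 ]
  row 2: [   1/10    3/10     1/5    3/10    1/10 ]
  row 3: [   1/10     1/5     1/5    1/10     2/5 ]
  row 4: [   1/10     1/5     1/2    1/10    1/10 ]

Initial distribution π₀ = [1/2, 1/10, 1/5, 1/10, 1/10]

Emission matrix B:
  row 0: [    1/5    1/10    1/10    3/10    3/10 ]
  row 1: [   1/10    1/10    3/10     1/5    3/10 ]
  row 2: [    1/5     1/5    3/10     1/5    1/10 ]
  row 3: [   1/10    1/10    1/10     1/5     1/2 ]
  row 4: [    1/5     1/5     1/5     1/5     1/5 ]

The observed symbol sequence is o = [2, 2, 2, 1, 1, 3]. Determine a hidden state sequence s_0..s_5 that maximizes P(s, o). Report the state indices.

path = [0, 4, 2, 3, 4, 2]

t=0: δ = [5.000e-02, 3.000e-02, 6.000e-02, 1.000e-02, 2.000e-02]  (obs o_0=2)
t=1: δ = [9.000e-04, 5.400e-03, 3.600e-03, 1.800e-03, 3.000e-03]  ψ = [1, 2, 2, 2, 0]  (obs o_1=2)
t=2: δ = [1.620e-04, 3.240e-04, 4.500e-04, 1.080e-04, 2.160e-04]  ψ = [1, 2, 4, 1, 1]  (obs o_2=2)
t=3: δ = [9.720e-06, 1.350e-05, 2.160e-05, 1.350e-05, 1.296e-05]  ψ = [1, 2, 4, 2, 1]  (obs o_3=1)
t=4: δ = [4.050e-07, 6.480e-07, 1.296e-06, 6.480e-07, 1.080e-06]  ψ = [1, 2, 4, 2, 3]  (obs o_4=1)
t=5: δ = [5.832e-08, 7.776e-08, 1.080e-07, 7.776e-08, 5.184e-08]  ψ = [1, 2, 4, 2, 3]  (obs o_5=3)
backtrack: best end state = 2; path = [0, 4, 2, 3, 4, 2]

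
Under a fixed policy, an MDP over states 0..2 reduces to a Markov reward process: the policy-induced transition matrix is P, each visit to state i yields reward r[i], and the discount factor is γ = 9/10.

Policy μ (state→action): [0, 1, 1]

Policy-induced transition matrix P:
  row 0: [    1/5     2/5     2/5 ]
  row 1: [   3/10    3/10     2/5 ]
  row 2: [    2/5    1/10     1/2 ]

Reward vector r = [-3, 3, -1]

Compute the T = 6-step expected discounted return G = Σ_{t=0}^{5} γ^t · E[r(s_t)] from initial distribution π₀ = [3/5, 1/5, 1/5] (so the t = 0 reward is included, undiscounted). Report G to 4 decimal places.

t=0: π = [0.6000, 0.2000, 0.2000], E[r] = -1.4000, γ^t·E[r] = -1.400000, running G = -1.400000
t=1: π = [0.2600, 0.3200, 0.4200], E[r] = -0.2400, γ^t·E[r] = -0.216000, running G = -1.616000
t=2: π = [0.3160, 0.2420, 0.4420], E[r] = -0.6640, γ^t·E[r] = -0.537840, running G = -2.153840
t=3: π = [0.3126, 0.2432, 0.4442], E[r] = -0.6524, γ^t·E[r] = -0.475600, running G = -2.629440
t=4: π = [0.3132, 0.2424, 0.4444], E[r] = -0.6566, γ^t·E[r] = -0.430822, running G = -3.060261
t=5: π = [0.3131, 0.2424, 0.4444], E[r] = -0.6565, γ^t·E[r] = -0.387671, running G = -3.447932

G = -3.4479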